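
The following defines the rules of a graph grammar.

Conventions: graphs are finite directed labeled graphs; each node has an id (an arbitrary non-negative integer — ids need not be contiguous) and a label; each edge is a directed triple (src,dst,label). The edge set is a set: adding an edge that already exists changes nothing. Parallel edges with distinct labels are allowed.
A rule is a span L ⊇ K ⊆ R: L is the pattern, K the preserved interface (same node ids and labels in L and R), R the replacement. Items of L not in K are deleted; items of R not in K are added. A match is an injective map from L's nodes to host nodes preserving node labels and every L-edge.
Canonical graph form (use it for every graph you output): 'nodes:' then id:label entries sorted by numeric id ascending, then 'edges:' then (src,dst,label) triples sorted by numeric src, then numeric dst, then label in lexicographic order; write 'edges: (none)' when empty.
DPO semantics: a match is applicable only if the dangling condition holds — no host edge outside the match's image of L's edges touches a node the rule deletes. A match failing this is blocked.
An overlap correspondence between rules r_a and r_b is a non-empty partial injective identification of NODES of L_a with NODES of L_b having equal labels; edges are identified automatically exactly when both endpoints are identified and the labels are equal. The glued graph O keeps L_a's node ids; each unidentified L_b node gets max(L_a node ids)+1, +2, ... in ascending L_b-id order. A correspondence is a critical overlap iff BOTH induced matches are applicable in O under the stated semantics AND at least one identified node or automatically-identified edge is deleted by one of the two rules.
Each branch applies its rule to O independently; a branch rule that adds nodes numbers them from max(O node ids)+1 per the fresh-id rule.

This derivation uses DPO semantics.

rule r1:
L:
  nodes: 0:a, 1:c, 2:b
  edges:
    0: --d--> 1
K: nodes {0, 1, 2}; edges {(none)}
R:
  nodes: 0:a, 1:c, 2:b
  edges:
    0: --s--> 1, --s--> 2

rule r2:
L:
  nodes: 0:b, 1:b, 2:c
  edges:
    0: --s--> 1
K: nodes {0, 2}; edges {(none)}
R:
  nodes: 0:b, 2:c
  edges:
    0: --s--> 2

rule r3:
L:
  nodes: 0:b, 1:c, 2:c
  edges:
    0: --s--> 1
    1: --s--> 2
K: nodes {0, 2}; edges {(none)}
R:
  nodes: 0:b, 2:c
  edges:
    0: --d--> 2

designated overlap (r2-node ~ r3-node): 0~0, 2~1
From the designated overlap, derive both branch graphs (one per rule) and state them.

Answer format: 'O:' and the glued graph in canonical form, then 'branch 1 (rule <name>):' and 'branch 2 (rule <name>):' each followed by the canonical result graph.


O:
nodes: 0:b, 1:b, 2:c, 3:c
edges: (0,1,s); (0,2,s); (2,3,s)
branch 1 (rule r2):
nodes: 0:b, 2:c, 3:c
edges: (0,2,s); (2,3,s)
branch 2 (rule r3):
nodes: 0:b, 1:b, 3:c
edges: (0,1,s); (0,3,d)


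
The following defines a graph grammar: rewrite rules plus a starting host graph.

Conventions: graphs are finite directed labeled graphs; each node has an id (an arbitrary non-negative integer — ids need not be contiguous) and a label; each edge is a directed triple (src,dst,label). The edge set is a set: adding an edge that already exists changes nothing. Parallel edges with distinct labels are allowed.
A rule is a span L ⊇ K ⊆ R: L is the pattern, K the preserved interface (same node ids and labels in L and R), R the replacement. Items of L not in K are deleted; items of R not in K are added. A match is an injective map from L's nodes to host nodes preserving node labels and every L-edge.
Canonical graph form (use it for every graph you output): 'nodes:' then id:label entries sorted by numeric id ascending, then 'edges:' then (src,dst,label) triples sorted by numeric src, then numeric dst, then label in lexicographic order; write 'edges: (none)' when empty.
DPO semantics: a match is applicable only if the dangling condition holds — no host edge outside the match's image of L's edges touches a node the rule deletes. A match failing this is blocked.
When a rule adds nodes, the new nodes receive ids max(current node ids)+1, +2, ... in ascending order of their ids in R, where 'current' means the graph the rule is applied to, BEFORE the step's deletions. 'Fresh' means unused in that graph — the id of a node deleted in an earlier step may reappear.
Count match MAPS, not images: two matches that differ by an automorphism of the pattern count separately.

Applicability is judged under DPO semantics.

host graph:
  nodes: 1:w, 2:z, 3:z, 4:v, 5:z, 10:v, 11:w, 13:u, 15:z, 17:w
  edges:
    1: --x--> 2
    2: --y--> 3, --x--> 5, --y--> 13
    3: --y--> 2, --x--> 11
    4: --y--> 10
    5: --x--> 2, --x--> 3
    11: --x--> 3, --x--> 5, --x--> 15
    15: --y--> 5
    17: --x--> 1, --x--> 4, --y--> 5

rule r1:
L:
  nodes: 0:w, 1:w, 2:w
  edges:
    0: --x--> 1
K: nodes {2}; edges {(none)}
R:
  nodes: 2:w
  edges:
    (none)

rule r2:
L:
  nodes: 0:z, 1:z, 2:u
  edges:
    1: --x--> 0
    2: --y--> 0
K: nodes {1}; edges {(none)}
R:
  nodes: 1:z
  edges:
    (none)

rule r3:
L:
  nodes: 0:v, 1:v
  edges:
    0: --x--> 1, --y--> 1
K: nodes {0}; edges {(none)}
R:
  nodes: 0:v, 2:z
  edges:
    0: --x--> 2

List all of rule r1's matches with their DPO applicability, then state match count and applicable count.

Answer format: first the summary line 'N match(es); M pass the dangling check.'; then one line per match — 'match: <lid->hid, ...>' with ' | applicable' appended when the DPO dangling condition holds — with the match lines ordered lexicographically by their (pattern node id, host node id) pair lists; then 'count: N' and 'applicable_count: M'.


1 match(es); 0 pass the dangling check.
match: 0->17, 1->1, 2->11
count: 1
applicable_count: 0


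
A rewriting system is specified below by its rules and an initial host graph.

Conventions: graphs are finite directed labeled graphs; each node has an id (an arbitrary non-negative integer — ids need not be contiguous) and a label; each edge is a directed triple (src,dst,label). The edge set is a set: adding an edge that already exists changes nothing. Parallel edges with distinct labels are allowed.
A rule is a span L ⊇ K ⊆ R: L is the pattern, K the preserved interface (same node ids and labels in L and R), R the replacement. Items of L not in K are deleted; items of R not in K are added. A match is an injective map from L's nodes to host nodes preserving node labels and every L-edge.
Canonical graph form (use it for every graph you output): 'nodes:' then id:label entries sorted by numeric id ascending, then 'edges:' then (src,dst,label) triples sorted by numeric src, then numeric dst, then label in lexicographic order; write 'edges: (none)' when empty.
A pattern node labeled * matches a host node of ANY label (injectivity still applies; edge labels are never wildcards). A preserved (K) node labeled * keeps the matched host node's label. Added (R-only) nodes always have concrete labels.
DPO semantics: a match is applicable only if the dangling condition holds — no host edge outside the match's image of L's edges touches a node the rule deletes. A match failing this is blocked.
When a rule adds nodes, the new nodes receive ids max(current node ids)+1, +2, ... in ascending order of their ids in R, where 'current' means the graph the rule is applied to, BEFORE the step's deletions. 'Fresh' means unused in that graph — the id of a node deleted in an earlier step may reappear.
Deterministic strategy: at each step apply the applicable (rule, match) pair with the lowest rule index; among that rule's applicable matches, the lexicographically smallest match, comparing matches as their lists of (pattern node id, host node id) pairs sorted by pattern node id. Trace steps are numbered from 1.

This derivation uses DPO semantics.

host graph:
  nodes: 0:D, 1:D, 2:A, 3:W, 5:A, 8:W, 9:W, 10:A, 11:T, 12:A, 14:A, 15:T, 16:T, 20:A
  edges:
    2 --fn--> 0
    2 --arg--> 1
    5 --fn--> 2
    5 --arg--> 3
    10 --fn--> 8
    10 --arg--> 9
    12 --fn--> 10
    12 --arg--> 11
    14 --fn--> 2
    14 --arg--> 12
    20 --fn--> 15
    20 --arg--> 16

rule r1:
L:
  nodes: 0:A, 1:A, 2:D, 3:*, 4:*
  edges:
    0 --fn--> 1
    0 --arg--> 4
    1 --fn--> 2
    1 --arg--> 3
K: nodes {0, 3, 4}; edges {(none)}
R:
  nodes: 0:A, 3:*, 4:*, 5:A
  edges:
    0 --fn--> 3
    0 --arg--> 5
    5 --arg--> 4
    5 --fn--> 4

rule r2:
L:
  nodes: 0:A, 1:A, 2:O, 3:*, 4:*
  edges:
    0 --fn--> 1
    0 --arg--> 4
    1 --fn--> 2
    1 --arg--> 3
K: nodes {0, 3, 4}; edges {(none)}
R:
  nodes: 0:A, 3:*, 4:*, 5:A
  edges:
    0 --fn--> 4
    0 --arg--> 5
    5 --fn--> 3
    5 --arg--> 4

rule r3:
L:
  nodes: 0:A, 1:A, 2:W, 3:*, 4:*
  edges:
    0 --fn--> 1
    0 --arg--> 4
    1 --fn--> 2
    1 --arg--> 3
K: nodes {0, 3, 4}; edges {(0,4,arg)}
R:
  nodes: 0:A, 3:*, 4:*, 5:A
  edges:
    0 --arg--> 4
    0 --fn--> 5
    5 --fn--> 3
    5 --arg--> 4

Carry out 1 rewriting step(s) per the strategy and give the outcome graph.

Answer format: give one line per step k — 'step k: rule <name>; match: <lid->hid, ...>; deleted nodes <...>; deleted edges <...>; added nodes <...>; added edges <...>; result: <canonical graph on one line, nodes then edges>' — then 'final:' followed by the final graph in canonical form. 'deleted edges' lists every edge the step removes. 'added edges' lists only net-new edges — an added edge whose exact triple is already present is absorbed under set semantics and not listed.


step 1: rule r3; match: 0->12, 1->10, 2->8, 3->9, 4->11; deleted nodes 8, 10; deleted edges (10,8,fn); (10,9,arg); (12,10,fn); added nodes 21; added edges (12,21,fn); (21,9,fn); (21,11,arg); result: nodes: 0:D, 1:D, 2:A, 3:W, 5:A, 9:W, 11:T, 12:A, 14:A, 15:T, 16:T, 20:A, 21:A edges: (2,0,fn); (2,1,arg); (5,2,fn); (5,3,arg); (12,11,arg); (12,21,fn); (14,2,fn); (14,12,arg); (20,15,fn); (20,16,arg); (21,9,fn); (21,11,arg)
final:
nodes: 0:D, 1:D, 2:A, 3:W, 5:A, 9:W, 11:T, 12:A, 14:A, 15:T, 16:T, 20:A, 21:A
edges: (2,0,fn); (2,1,arg); (5,2,fn); (5,3,arg); (12,11,arg); (12,21,fn); (14,2,fn); (14,12,arg); (20,15,fn); (20,16,arg); (21,9,fn); (21,11,arg)


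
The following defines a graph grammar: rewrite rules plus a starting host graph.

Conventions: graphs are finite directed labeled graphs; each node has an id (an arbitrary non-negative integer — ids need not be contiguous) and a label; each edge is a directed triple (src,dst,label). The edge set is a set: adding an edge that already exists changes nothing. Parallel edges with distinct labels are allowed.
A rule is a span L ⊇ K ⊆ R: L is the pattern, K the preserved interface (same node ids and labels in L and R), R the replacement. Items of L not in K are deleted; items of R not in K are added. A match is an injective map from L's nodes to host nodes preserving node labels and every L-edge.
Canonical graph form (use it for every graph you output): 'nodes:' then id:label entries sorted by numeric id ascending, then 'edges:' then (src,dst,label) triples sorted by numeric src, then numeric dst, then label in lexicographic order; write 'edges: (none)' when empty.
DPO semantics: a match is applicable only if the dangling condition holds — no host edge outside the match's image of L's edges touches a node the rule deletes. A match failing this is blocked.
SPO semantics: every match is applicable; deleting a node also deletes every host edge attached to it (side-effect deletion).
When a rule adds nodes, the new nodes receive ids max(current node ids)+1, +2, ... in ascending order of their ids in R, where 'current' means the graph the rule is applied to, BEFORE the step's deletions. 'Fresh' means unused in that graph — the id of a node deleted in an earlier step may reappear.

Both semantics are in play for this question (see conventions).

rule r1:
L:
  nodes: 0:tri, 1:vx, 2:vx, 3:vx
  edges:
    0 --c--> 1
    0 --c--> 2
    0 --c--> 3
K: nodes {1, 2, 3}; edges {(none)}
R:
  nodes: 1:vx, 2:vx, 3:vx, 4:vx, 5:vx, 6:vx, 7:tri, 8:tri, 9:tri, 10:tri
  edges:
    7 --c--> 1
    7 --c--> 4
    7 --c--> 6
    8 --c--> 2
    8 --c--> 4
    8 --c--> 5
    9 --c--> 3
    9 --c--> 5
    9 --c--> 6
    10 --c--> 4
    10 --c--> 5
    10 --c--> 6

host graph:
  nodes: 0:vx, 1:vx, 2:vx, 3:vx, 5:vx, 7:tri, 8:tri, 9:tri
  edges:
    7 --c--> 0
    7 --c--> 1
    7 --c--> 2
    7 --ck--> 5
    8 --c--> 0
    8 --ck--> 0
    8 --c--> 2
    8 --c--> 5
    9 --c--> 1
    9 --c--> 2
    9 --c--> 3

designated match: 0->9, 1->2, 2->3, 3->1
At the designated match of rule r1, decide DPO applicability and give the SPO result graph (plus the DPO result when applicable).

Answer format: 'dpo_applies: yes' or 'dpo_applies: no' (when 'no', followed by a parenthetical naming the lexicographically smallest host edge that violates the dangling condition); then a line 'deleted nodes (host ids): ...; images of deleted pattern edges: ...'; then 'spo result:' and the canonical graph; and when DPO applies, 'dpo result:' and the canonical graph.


dpo_applies: yes
deleted nodes (host ids): 9; images of deleted pattern edges: (9,1,c); (9,2,c); (9,3,c)
spo result:
nodes: 0:vx, 1:vx, 2:vx, 3:vx, 5:vx, 7:tri, 8:tri, 10:vx, 11:vx, 12:vx, 13:tri, 14:tri, 15:tri, 16:tri
edges: (7,0,c); (7,1,c); (7,2,c); (7,5,ck); (8,0,c); (8,0,ck); (8,2,c); (8,5,c); (13,2,c); (13,10,c); (13,12,c); (14,3,c); (14,10,c); (14,11,c); (15,1,c); (15,11,c); (15,12,c); (16,10,c); (16,11,c); (16,12,c)
dpo result:
nodes: 0:vx, 1:vx, 2:vx, 3:vx, 5:vx, 7:tri, 8:tri, 10:vx, 11:vx, 12:vx, 13:tri, 14:tri, 15:tri, 16:tri
edges: (7,0,c); (7,1,c); (7,2,c); (7,5,ck); (8,0,c); (8,0,ck); (8,2,c); (8,5,c); (13,2,c); (13,10,c); (13,12,c); (14,3,c); (14,10,c); (14,11,c); (15,1,c); (15,11,c); (15,12,c); (16,10,c); (16,11,c); (16,12,c)


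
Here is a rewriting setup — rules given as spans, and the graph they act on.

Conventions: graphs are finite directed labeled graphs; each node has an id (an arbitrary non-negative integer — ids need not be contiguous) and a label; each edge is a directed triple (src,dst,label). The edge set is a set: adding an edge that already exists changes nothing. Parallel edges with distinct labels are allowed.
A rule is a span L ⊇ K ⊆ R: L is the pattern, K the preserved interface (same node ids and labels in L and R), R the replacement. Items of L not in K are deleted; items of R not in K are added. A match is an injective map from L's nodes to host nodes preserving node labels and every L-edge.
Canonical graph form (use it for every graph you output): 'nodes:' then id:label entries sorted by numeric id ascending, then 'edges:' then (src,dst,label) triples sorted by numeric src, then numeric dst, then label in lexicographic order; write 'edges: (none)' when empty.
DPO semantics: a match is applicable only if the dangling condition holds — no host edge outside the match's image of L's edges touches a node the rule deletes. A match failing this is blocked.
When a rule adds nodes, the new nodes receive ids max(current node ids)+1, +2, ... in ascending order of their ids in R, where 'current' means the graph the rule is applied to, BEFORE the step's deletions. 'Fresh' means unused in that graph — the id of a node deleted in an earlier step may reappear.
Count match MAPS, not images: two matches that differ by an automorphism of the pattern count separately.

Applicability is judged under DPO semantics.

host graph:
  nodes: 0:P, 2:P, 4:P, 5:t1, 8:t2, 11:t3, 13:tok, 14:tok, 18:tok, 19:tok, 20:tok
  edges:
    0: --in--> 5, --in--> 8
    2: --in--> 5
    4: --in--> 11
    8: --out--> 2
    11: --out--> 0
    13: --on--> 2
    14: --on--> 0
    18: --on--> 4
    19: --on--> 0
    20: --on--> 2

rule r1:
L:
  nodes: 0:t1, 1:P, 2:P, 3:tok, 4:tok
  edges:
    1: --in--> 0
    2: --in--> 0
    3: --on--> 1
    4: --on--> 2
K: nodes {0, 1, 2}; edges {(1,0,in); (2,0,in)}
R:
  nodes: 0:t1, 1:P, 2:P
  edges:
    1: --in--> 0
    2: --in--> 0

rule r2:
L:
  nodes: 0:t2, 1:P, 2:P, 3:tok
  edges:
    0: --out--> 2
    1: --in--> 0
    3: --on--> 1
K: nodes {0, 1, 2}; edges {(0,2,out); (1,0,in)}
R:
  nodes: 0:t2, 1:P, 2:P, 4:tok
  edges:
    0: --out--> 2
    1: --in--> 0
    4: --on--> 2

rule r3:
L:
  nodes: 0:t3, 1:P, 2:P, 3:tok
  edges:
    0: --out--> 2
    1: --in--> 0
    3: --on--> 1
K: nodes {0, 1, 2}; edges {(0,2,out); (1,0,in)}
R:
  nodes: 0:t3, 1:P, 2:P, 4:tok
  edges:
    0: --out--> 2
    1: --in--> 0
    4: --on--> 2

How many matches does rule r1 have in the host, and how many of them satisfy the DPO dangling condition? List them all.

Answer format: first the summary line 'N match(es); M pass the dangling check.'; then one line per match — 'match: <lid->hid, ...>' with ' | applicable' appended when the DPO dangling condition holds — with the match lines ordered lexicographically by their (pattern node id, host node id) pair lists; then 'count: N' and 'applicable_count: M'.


8 match(es); 8 pass the dangling check.
match: 0->5, 1->0, 2->2, 3->14, 4->13 | applicable
match: 0->5, 1->0, 2->2, 3->14, 4->20 | applicable
match: 0->5, 1->0, 2->2, 3->19, 4->13 | applicable
match: 0->5, 1->0, 2->2, 3->19, 4->20 | applicable
match: 0->5, 1->2, 2->0, 3->13, 4->14 | applicable
match: 0->5, 1->2, 2->0, 3->13, 4->19 | applicable
match: 0->5, 1->2, 2->0, 3->20, 4->14 | applicable
match: 0->5, 1->2, 2->0, 3->20, 4->19 | applicable
count: 8
applicable_count: 8


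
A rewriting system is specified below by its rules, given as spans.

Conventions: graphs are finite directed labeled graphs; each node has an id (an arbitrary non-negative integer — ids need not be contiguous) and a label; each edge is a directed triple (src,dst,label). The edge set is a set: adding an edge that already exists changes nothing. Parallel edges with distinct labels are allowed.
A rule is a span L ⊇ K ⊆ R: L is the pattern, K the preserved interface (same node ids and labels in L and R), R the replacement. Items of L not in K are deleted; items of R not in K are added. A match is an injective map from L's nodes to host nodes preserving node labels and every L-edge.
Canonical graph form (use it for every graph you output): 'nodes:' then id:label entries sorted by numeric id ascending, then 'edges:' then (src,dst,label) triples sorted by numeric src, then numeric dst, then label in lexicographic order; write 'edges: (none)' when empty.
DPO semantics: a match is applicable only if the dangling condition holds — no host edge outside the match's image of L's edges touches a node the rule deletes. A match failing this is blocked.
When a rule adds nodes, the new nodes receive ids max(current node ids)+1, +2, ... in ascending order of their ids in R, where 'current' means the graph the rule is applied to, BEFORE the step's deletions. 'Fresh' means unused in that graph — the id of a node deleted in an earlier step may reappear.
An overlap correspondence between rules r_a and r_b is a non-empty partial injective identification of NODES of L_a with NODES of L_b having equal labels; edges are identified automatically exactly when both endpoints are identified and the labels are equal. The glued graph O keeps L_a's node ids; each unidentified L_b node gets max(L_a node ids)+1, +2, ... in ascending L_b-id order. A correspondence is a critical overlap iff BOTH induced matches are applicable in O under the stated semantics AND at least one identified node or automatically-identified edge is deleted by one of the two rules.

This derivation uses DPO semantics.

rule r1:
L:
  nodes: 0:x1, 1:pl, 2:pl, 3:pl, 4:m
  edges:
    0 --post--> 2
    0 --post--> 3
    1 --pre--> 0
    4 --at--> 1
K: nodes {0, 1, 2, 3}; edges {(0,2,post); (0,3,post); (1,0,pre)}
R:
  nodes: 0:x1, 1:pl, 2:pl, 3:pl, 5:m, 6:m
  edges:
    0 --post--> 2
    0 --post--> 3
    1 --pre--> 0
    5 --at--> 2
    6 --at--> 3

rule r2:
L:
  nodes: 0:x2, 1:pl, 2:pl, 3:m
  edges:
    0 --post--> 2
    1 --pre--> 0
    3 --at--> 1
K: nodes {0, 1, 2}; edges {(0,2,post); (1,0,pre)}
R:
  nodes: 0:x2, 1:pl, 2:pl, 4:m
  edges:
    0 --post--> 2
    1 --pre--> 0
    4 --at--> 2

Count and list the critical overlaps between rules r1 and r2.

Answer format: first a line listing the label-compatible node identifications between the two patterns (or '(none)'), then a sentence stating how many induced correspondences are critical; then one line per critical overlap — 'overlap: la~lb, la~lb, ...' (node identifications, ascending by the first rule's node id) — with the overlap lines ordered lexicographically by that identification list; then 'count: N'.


label-compatible node identifications between L(r1) and L(r2): 1~1, 1~2, 2~1, 2~2, 3~1, 3~2, 4~3
3 of the induced correspondences are critical overlaps of r1 and r2.
overlap: 1~1, 2~2, 4~3
overlap: 1~1, 3~2, 4~3
overlap: 1~1, 4~3
count: 3


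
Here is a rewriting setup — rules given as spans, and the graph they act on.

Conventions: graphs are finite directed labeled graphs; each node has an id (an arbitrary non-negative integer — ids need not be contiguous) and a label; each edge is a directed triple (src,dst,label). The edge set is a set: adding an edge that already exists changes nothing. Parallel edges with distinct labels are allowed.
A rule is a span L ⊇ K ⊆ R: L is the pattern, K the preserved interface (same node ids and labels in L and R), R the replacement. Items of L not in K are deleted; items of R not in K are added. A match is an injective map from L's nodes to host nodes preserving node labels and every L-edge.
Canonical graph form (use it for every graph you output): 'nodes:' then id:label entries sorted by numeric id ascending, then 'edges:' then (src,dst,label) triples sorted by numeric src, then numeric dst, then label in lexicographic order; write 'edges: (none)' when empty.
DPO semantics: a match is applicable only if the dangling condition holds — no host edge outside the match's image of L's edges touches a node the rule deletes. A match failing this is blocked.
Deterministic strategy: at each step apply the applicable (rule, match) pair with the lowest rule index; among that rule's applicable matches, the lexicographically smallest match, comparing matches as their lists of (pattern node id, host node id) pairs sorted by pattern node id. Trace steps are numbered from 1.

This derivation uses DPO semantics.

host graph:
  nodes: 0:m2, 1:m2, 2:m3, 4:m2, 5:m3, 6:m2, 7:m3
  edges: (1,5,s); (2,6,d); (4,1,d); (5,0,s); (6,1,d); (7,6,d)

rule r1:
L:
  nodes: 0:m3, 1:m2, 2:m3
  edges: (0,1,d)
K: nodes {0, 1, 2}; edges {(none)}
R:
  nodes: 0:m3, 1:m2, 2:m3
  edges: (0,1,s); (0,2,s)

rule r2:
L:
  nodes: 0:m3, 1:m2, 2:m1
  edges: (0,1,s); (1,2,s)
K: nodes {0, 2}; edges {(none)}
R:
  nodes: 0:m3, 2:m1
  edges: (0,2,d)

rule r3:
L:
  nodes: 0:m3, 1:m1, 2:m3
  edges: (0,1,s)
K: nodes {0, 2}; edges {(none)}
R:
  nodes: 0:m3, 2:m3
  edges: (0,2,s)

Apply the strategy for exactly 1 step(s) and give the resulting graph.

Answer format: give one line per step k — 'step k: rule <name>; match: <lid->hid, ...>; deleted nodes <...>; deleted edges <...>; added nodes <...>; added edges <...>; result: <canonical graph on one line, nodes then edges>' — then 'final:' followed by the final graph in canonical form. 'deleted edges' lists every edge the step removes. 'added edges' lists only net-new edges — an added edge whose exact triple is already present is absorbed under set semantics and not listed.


step 1: rule r1; match: 0->2, 1->6, 2->5; deleted nodes (none); deleted edges (2,6,d); added nodes (none); added edges (2,5,s); (2,6,s); result: nodes: 0:m2, 1:m2, 2:m3, 4:m2, 5:m3, 6:m2, 7:m3 edges: (1,5,s); (2,5,s); (2,6,s); (4,1,d); (5,0,s); (6,1,d); (7,6,d)
final:
nodes: 0:m2, 1:m2, 2:m3, 4:m2, 5:m3, 6:m2, 7:m3
edges: (1,5,s); (2,5,s); (2,6,s); (4,1,d); (5,0,s); (6,1,d); (7,6,d)


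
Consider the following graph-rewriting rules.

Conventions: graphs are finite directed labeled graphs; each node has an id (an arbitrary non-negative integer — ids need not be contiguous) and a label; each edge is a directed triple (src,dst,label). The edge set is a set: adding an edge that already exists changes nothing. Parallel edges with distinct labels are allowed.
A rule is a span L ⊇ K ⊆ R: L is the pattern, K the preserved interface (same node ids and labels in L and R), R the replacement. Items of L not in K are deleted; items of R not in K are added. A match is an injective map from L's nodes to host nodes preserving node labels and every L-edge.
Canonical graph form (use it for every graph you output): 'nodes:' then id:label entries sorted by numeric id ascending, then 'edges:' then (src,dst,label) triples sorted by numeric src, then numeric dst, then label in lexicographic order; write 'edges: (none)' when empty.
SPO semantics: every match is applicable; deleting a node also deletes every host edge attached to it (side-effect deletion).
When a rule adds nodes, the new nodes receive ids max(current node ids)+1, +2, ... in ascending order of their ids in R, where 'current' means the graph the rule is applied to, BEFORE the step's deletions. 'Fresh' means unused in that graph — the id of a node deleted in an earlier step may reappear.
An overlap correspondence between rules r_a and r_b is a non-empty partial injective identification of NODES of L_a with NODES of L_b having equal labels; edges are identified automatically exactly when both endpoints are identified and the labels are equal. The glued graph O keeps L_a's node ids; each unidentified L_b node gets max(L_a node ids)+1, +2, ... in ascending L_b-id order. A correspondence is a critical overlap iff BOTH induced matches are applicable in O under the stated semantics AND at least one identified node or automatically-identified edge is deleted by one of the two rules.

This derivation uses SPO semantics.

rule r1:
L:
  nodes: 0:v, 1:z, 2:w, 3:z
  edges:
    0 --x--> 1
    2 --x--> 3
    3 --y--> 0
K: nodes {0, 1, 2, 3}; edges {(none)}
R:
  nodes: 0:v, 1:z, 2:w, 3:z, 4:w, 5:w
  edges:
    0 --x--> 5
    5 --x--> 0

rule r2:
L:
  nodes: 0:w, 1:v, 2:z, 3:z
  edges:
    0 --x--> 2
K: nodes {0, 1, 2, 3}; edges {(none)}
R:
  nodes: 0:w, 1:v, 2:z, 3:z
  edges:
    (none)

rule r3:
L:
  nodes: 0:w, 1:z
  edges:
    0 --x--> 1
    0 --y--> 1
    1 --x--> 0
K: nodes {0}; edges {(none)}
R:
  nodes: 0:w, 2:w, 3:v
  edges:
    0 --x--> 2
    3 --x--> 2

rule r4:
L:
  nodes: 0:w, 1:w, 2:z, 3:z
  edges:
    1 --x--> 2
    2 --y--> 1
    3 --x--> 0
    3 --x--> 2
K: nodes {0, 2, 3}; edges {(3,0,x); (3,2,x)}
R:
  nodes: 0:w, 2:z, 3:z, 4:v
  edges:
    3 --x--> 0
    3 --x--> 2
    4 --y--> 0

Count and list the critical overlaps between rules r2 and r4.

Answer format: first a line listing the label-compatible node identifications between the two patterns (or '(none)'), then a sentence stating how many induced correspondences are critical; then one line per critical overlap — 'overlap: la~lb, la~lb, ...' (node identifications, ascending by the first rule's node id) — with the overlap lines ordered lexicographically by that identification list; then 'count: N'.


label-compatible node identifications between L(r2) and L(r4): 0~0, 0~1, 2~2, 2~3, 3~2, 3~3
7 of the induced correspondences are critical overlaps of r2 and r4.
overlap: 0~1
overlap: 0~1, 2~2
overlap: 0~1, 2~2, 3~3
overlap: 0~1, 2~3
overlap: 0~1, 2~3, 3~2
overlap: 0~1, 3~2
overlap: 0~1, 3~3
count: 7


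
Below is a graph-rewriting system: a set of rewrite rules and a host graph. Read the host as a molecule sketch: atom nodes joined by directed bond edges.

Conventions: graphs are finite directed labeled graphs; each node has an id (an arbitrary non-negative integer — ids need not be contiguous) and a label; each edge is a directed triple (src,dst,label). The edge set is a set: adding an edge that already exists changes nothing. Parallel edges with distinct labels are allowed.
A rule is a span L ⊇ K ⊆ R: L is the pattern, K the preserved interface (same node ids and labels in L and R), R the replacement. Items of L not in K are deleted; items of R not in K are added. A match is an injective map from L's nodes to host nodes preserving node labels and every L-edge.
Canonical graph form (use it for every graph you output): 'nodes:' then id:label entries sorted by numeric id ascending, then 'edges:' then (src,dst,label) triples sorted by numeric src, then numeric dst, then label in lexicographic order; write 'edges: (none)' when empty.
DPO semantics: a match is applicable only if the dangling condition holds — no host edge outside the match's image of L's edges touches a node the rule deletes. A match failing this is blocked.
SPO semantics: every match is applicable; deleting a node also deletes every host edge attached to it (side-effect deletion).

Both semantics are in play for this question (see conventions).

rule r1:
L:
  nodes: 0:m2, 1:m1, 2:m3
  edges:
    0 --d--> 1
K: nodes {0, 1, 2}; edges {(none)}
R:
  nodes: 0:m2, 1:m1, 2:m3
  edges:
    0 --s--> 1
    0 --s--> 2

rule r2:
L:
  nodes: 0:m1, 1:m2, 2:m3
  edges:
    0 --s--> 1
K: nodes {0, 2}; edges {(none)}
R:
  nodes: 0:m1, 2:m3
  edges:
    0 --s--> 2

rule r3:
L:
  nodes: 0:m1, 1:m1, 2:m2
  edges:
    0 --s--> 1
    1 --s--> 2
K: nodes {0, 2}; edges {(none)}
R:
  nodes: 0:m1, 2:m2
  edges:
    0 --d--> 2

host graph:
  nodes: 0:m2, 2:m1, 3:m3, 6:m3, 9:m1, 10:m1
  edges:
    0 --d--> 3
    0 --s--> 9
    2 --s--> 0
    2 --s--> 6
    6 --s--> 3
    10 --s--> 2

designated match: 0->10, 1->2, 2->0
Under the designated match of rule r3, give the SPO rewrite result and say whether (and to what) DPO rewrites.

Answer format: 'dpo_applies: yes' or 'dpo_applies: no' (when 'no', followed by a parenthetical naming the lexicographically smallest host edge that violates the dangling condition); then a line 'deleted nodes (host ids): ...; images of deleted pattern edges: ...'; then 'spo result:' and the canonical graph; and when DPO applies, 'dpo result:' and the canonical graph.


dpo_applies: no
(the rule deletes node 2, which keeps host edge (2,6,s) outside the match image — the dangling condition fails, DPO blocks; SPO proceeds and side-deletes such edges)
deleted nodes (host ids): 2; images of deleted pattern edges: (2,0,s); (10,2,s)
spo result:
nodes: 0:m2, 3:m3, 6:m3, 9:m1, 10:m1
edges: (0,3,d); (0,9,s); (6,3,s); (10,0,d)


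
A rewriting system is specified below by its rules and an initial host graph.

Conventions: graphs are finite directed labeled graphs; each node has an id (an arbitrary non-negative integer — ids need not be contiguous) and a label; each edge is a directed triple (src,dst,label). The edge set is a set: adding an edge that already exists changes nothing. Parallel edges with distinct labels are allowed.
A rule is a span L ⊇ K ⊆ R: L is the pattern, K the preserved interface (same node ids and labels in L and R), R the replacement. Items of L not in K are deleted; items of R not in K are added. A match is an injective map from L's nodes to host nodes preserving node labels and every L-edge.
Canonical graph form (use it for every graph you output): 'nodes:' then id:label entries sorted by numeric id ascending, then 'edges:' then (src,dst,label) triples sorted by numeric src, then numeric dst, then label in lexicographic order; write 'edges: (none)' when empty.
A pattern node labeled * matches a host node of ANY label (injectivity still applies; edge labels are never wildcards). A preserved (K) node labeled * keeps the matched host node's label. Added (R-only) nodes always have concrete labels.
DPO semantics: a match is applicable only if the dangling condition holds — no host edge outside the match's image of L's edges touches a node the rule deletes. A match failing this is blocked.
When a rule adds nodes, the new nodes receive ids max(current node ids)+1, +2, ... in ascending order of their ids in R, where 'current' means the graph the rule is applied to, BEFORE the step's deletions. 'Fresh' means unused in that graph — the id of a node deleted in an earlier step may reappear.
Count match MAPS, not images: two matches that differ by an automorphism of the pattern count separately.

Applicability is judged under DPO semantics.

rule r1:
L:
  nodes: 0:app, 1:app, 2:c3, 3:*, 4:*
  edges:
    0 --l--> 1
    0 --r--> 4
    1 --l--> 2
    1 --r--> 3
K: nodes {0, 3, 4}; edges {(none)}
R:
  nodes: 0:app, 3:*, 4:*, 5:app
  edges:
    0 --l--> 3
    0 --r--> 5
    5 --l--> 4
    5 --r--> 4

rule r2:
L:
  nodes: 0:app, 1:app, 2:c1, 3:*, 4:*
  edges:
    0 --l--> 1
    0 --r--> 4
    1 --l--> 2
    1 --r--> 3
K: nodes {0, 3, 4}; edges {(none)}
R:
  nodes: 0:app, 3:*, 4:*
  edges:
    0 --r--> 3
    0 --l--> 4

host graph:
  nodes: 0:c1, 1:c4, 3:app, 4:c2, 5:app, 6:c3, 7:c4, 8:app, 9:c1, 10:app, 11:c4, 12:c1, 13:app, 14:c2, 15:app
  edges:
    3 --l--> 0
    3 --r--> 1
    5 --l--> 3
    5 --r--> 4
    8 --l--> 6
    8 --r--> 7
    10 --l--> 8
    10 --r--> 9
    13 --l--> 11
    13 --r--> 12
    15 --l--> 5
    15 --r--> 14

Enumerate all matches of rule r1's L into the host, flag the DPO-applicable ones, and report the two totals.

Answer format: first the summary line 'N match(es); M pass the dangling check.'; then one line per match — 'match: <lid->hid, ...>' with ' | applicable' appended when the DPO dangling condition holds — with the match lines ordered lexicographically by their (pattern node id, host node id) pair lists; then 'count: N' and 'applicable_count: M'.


1 match(es); 1 pass the dangling check.
match: 0->10, 1->8, 2->6, 3->7, 4->9 | applicable
count: 1
applicable_count: 1


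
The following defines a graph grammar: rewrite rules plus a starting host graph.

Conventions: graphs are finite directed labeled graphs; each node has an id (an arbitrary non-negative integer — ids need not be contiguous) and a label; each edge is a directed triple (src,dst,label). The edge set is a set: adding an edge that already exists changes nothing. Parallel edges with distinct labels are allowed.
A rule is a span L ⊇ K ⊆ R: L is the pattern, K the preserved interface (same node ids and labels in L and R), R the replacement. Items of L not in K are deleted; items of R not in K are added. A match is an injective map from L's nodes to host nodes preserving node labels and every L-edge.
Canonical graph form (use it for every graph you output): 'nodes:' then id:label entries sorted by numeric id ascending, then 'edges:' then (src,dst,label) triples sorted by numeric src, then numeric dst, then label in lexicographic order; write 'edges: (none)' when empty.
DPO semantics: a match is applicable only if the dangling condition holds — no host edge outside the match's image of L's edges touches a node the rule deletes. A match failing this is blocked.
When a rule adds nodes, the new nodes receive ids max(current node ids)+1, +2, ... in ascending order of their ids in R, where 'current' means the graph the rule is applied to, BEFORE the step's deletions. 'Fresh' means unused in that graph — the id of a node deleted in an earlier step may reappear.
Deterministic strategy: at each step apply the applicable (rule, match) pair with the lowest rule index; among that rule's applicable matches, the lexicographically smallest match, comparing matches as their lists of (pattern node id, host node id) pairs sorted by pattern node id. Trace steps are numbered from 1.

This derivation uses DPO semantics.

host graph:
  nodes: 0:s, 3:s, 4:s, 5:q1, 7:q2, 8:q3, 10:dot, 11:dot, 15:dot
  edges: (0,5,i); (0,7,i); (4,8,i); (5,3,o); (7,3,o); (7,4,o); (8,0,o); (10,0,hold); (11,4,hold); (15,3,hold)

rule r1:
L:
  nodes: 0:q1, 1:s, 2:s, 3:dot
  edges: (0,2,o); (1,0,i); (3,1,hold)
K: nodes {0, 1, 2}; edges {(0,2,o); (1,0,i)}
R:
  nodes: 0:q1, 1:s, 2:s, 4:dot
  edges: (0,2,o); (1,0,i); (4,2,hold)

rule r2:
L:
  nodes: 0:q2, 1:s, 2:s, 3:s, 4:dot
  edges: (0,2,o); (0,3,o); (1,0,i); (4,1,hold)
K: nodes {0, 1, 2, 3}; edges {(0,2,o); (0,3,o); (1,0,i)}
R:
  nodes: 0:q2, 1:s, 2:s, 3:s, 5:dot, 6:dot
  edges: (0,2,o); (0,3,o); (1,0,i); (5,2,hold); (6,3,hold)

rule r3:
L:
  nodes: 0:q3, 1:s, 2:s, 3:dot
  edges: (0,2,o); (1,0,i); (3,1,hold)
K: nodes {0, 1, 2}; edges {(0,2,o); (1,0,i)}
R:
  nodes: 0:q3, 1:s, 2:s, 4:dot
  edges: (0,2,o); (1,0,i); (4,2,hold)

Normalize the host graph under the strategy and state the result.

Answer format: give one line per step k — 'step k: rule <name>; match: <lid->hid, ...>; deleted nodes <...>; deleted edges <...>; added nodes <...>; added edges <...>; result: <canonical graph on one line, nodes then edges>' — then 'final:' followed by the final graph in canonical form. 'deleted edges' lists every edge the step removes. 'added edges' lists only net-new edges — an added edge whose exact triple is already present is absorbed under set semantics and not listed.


step 1: rule r1; match: 0->5, 1->0, 2->3, 3->10; deleted nodes 10; deleted edges (10,0,hold); added nodes 16; added edges (16,3,hold); result: nodes: 0:s, 3:s, 4:s, 5:q1, 7:q2, 8:q3, 11:dot, 15:dot, 16:dot edges: (0,5,i); (0,7,i); (4,8,i); (5,3,o); (7,3,o); (7,4,o); (8,0,o); (11,4,hold); (15,3,hold); (16,3,hold)
step 2: rule r3; match: 0->8, 1->4, 2->0, 3->11; deleted nodes 11; deleted edges (11,4,hold); added nodes 17; added edges (17,0,hold); result: nodes: 0:s, 3:s, 4:s, 5:q1, 7:q2, 8:q3, 15:dot, 16:dot, 17:dot edges: (0,5,i); (0,7,i); (4,8,i); (5,3,o); (7,3,o); (7,4,o); (8,0,o); (15,3,hold); (16,3,hold); (17,0,hold)
step 3: rule r1; match: 0->5, 1->0, 2->3, 3->17; deleted nodes 17; deleted edges (17,0,hold); added nodes 18; added edges (18,3,hold); result: nodes: 0:s, 3:s, 4:s, 5:q1, 7:q2, 8:q3, 15:dot, 16:dot, 18:dot edges: (0,5,i); (0,7,i); (4,8,i); (5,3,o); (7,3,o); (7,4,o); (8,0,o); (15,3,hold); (16,3,hold); (18,3,hold)
final:
nodes: 0:s, 3:s, 4:s, 5:q1, 7:q2, 8:q3, 15:dot, 16:dot, 18:dot
edges: (0,5,i); (0,7,i); (4,8,i); (5,3,o); (7,3,o); (7,4,o); (8,0,o); (15,3,hold); (16,3,hold); (18,3,hold)


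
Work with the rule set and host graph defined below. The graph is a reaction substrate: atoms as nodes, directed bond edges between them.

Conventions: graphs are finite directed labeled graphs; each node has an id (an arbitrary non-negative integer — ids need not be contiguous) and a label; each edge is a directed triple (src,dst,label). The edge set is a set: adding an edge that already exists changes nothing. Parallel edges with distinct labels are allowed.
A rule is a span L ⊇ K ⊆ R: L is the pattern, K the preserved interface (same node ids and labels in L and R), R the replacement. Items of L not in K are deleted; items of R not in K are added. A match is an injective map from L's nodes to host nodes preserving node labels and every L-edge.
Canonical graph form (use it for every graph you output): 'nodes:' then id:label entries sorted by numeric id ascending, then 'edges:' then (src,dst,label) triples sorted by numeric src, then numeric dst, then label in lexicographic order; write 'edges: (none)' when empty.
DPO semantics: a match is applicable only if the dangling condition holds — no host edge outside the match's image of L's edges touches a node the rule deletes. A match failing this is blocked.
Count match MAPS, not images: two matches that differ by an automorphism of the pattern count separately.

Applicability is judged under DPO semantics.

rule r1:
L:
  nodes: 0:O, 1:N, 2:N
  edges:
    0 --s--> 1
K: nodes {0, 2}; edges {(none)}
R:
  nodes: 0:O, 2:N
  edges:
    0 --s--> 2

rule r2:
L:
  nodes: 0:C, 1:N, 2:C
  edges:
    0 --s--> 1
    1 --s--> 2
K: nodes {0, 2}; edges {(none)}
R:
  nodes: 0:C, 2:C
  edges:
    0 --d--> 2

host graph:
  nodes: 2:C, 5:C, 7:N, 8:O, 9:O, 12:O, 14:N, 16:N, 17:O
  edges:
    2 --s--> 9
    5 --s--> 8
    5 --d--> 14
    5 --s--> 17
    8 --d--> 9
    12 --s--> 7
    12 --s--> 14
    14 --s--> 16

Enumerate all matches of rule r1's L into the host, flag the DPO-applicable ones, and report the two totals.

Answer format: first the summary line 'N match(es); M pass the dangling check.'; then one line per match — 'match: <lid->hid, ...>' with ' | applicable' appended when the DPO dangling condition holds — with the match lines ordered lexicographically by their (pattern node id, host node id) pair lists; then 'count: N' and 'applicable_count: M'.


4 match(es); 2 pass the dangling check.
match: 0->12, 1->7, 2->14 | applicable
match: 0->12, 1->7, 2->16 | applicable
match: 0->12, 1->14, 2->7
match: 0->12, 1->14, 2->16
count: 4
applicable_count: 2


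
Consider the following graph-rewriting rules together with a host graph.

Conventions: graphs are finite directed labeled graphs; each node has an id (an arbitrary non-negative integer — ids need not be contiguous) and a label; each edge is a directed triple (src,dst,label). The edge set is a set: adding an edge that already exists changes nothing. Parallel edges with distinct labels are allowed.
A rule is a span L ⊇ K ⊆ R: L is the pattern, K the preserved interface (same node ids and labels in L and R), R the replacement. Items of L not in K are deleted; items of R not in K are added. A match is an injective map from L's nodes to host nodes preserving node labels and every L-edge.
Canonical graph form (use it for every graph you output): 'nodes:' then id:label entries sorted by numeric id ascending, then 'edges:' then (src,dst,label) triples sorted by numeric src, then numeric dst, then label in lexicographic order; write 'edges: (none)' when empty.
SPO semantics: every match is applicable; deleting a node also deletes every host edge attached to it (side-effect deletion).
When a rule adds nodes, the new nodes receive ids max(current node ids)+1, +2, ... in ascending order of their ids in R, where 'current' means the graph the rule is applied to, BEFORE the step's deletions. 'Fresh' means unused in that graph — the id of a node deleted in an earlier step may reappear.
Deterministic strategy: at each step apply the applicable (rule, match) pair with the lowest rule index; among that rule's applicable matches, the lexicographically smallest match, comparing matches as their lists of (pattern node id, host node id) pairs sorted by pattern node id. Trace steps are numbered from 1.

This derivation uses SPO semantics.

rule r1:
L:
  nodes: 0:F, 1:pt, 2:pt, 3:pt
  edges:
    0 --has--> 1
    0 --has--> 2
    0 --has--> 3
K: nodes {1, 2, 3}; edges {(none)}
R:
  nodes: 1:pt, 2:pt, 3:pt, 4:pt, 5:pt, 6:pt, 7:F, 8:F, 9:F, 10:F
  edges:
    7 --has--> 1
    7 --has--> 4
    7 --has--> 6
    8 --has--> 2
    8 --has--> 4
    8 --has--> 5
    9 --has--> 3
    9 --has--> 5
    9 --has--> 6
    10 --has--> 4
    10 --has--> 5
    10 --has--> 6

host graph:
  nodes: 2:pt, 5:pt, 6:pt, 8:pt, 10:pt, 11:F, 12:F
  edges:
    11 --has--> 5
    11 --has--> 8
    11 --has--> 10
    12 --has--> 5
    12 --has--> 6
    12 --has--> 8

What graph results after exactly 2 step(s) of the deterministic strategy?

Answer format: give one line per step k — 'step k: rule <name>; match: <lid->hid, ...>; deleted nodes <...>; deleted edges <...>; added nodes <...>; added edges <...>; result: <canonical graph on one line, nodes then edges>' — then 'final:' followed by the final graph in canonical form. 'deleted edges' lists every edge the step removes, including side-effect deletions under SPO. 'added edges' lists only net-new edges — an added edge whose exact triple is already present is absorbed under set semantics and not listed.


step 1: rule r1; match: 0->11, 1->5, 2->8, 3->10; deleted nodes 11; deleted edges (11,5,has); (11,8,has); (11,10,has); added nodes 13, 14, 15, 16, 17, 18, 19; added edges (16,5,has); (16,13,has); (16,15,has); (17,8,has); (17,13,has); (17,14,has); (18,10,has); (18,14,has); (18,15,has); (19,13,has); (19,14,has); (19,15,has); result: nodes: 2:pt, 5:pt, 6:pt, 8:pt, 10:pt, 12:F, 13:pt, 14:pt, 15:pt, 16:F, 17:F, 18:F, 19:F edges: (12,5,has); (12,6,has); (12,8,has); (16,5,has); (16,13,has); (16,15,has); (17,8,has); (17,13,has); (17,14,has); (18,10,has); (18,14,has); (18,15,has); (19,13,has); (19,14,has); (19,15,has)
step 2: rule r1; match: 0->12, 1->5, 2->6, 3->8; deleted nodes 12; deleted edges (12,5,has); (12,6,has); (12,8,has); added nodes 20, 21, 22, 23, 24, 25, 26; added edges (23,5,has); (23,20,has); (23,22,has); (24,6,has); (24,20,has); (24,21,has); (25,8,has); (25,21,has); (25,22,has); (26,20,has); (26,21,has); (26,22,has); result: nodes: 2:pt, 5:pt, 6:pt, 8:pt, 10:pt, 13:pt, 14:pt, 15:pt, 16:F, 17:F, 18:F, 19:F, 20:pt, 21:pt, 22:pt, 23:F, 24:F, 25:F, 26:F edges: (16,5,has); (16,13,has); (16,15,has); (17,8,has); (17,13,has); (17,14,has); (18,10,has); (18,14,has); (18,15,has); (19,13,has); (19,14,has); (19,15,has); (23,5,has); (23,20,has); (23,22,has); (24,6,has); (24,20,has); (24,21,has); (25,8,has); (25,21,has); (25,22,has); (26,20,has); (26,21,has); (26,22,has)
final:
nodes: 2:pt, 5:pt, 6:pt, 8:pt, 10:pt, 13:pt, 14:pt, 15:pt, 16:F, 17:F, 18:F, 19:F, 20:pt, 21:pt, 22:pt, 23:F, 24:F, 25:F, 26:F
edges: (16,5,has); (16,13,has); (16,15,has); (17,8,has); (17,13,has); (17,14,has); (18,10,has); (18,14,has); (18,15,has); (19,13,has); (19,14,has); (19,15,has); (23,5,has); (23,20,has); (23,22,has); (24,6,has); (24,20,has); (24,21,has); (25,8,has); (25,21,has); (25,22,has); (26,20,has); (26,21,has); (26,22,has)
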